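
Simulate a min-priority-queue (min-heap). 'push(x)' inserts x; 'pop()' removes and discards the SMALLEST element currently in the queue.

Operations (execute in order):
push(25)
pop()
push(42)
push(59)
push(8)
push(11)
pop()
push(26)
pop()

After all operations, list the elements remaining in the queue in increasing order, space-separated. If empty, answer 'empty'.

Answer: 26 42 59

Derivation:
push(25): heap contents = [25]
pop() → 25: heap contents = []
push(42): heap contents = [42]
push(59): heap contents = [42, 59]
push(8): heap contents = [8, 42, 59]
push(11): heap contents = [8, 11, 42, 59]
pop() → 8: heap contents = [11, 42, 59]
push(26): heap contents = [11, 26, 42, 59]
pop() → 11: heap contents = [26, 42, 59]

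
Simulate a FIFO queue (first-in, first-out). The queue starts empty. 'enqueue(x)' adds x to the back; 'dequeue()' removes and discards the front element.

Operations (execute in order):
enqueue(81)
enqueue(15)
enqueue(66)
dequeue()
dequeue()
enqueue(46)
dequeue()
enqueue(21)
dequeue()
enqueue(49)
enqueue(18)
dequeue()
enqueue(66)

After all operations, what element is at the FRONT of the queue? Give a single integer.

enqueue(81): queue = [81]
enqueue(15): queue = [81, 15]
enqueue(66): queue = [81, 15, 66]
dequeue(): queue = [15, 66]
dequeue(): queue = [66]
enqueue(46): queue = [66, 46]
dequeue(): queue = [46]
enqueue(21): queue = [46, 21]
dequeue(): queue = [21]
enqueue(49): queue = [21, 49]
enqueue(18): queue = [21, 49, 18]
dequeue(): queue = [49, 18]
enqueue(66): queue = [49, 18, 66]

Answer: 49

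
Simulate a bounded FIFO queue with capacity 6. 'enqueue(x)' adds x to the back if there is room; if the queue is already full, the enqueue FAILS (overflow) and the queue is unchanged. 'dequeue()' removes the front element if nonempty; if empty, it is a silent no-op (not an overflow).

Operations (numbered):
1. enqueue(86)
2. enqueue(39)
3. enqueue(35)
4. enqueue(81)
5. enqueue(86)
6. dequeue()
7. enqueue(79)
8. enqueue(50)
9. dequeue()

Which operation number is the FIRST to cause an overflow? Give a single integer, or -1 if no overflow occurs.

Answer: -1

Derivation:
1. enqueue(86): size=1
2. enqueue(39): size=2
3. enqueue(35): size=3
4. enqueue(81): size=4
5. enqueue(86): size=5
6. dequeue(): size=4
7. enqueue(79): size=5
8. enqueue(50): size=6
9. dequeue(): size=5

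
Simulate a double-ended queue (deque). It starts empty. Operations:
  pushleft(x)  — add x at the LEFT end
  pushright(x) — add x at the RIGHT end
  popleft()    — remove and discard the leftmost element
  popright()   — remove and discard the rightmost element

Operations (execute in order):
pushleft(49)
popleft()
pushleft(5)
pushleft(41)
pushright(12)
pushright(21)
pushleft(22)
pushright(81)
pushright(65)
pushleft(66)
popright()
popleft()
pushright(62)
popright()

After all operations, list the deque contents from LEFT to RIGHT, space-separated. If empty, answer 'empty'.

Answer: 22 41 5 12 21 81

Derivation:
pushleft(49): [49]
popleft(): []
pushleft(5): [5]
pushleft(41): [41, 5]
pushright(12): [41, 5, 12]
pushright(21): [41, 5, 12, 21]
pushleft(22): [22, 41, 5, 12, 21]
pushright(81): [22, 41, 5, 12, 21, 81]
pushright(65): [22, 41, 5, 12, 21, 81, 65]
pushleft(66): [66, 22, 41, 5, 12, 21, 81, 65]
popright(): [66, 22, 41, 5, 12, 21, 81]
popleft(): [22, 41, 5, 12, 21, 81]
pushright(62): [22, 41, 5, 12, 21, 81, 62]
popright(): [22, 41, 5, 12, 21, 81]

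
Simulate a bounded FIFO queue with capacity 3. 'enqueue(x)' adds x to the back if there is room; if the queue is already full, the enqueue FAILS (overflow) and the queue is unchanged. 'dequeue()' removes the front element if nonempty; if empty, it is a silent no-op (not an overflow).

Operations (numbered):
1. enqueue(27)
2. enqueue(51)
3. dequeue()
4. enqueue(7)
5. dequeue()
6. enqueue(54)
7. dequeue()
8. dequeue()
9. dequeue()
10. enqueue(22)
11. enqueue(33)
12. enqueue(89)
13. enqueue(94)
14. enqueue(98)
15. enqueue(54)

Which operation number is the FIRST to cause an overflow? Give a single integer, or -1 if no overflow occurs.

Answer: 13

Derivation:
1. enqueue(27): size=1
2. enqueue(51): size=2
3. dequeue(): size=1
4. enqueue(7): size=2
5. dequeue(): size=1
6. enqueue(54): size=2
7. dequeue(): size=1
8. dequeue(): size=0
9. dequeue(): empty, no-op, size=0
10. enqueue(22): size=1
11. enqueue(33): size=2
12. enqueue(89): size=3
13. enqueue(94): size=3=cap → OVERFLOW (fail)
14. enqueue(98): size=3=cap → OVERFLOW (fail)
15. enqueue(54): size=3=cap → OVERFLOW (fail)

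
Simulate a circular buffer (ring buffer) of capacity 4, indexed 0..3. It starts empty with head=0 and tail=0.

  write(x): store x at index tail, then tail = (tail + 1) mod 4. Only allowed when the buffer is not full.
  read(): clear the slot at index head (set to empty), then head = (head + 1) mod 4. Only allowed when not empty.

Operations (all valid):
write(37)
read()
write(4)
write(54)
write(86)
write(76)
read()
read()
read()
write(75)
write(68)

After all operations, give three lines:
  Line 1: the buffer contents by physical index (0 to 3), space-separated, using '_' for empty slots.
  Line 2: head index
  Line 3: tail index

write(37): buf=[37 _ _ _], head=0, tail=1, size=1
read(): buf=[_ _ _ _], head=1, tail=1, size=0
write(4): buf=[_ 4 _ _], head=1, tail=2, size=1
write(54): buf=[_ 4 54 _], head=1, tail=3, size=2
write(86): buf=[_ 4 54 86], head=1, tail=0, size=3
write(76): buf=[76 4 54 86], head=1, tail=1, size=4
read(): buf=[76 _ 54 86], head=2, tail=1, size=3
read(): buf=[76 _ _ 86], head=3, tail=1, size=2
read(): buf=[76 _ _ _], head=0, tail=1, size=1
write(75): buf=[76 75 _ _], head=0, tail=2, size=2
write(68): buf=[76 75 68 _], head=0, tail=3, size=3

Answer: 76 75 68 _
0
3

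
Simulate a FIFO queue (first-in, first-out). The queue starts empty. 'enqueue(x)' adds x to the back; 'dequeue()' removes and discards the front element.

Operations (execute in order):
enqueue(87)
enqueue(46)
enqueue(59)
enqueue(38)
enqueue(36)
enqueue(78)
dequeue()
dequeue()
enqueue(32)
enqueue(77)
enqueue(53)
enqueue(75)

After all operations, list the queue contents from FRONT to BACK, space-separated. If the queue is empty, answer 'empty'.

enqueue(87): [87]
enqueue(46): [87, 46]
enqueue(59): [87, 46, 59]
enqueue(38): [87, 46, 59, 38]
enqueue(36): [87, 46, 59, 38, 36]
enqueue(78): [87, 46, 59, 38, 36, 78]
dequeue(): [46, 59, 38, 36, 78]
dequeue(): [59, 38, 36, 78]
enqueue(32): [59, 38, 36, 78, 32]
enqueue(77): [59, 38, 36, 78, 32, 77]
enqueue(53): [59, 38, 36, 78, 32, 77, 53]
enqueue(75): [59, 38, 36, 78, 32, 77, 53, 75]

Answer: 59 38 36 78 32 77 53 75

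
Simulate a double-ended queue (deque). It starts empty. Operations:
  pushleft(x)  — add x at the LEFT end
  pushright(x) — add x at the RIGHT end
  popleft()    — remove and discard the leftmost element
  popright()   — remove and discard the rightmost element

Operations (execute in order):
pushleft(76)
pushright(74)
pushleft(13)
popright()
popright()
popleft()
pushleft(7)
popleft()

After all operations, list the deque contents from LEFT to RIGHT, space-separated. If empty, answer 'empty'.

Answer: empty

Derivation:
pushleft(76): [76]
pushright(74): [76, 74]
pushleft(13): [13, 76, 74]
popright(): [13, 76]
popright(): [13]
popleft(): []
pushleft(7): [7]
popleft(): []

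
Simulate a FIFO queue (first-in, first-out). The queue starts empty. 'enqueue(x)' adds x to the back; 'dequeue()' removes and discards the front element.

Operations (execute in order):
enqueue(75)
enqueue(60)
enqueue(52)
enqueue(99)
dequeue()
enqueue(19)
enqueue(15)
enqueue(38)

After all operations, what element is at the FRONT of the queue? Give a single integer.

enqueue(75): queue = [75]
enqueue(60): queue = [75, 60]
enqueue(52): queue = [75, 60, 52]
enqueue(99): queue = [75, 60, 52, 99]
dequeue(): queue = [60, 52, 99]
enqueue(19): queue = [60, 52, 99, 19]
enqueue(15): queue = [60, 52, 99, 19, 15]
enqueue(38): queue = [60, 52, 99, 19, 15, 38]

Answer: 60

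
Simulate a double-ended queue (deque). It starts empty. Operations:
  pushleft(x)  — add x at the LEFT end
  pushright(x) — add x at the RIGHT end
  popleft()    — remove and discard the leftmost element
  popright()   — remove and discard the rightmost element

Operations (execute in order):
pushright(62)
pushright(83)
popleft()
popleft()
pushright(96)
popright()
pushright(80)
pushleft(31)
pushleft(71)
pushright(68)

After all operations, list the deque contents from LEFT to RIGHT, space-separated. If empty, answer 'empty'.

pushright(62): [62]
pushright(83): [62, 83]
popleft(): [83]
popleft(): []
pushright(96): [96]
popright(): []
pushright(80): [80]
pushleft(31): [31, 80]
pushleft(71): [71, 31, 80]
pushright(68): [71, 31, 80, 68]

Answer: 71 31 80 68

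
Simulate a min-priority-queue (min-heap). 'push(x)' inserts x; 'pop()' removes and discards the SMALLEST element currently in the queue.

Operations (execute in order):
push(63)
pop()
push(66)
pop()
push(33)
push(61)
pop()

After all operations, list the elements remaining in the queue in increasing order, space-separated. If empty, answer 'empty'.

Answer: 61

Derivation:
push(63): heap contents = [63]
pop() → 63: heap contents = []
push(66): heap contents = [66]
pop() → 66: heap contents = []
push(33): heap contents = [33]
push(61): heap contents = [33, 61]
pop() → 33: heap contents = [61]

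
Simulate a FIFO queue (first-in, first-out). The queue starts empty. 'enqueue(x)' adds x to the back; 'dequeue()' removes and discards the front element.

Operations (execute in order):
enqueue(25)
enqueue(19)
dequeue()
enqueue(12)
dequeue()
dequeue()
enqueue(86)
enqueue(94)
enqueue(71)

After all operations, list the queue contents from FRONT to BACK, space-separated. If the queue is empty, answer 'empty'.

Answer: 86 94 71

Derivation:
enqueue(25): [25]
enqueue(19): [25, 19]
dequeue(): [19]
enqueue(12): [19, 12]
dequeue(): [12]
dequeue(): []
enqueue(86): [86]
enqueue(94): [86, 94]
enqueue(71): [86, 94, 71]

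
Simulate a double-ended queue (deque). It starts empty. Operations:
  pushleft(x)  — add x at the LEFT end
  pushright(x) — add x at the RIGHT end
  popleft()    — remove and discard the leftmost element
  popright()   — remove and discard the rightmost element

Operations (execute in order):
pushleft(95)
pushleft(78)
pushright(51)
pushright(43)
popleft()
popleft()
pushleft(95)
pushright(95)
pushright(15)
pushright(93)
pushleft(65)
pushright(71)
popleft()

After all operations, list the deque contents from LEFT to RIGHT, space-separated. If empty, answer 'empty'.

pushleft(95): [95]
pushleft(78): [78, 95]
pushright(51): [78, 95, 51]
pushright(43): [78, 95, 51, 43]
popleft(): [95, 51, 43]
popleft(): [51, 43]
pushleft(95): [95, 51, 43]
pushright(95): [95, 51, 43, 95]
pushright(15): [95, 51, 43, 95, 15]
pushright(93): [95, 51, 43, 95, 15, 93]
pushleft(65): [65, 95, 51, 43, 95, 15, 93]
pushright(71): [65, 95, 51, 43, 95, 15, 93, 71]
popleft(): [95, 51, 43, 95, 15, 93, 71]

Answer: 95 51 43 95 15 93 71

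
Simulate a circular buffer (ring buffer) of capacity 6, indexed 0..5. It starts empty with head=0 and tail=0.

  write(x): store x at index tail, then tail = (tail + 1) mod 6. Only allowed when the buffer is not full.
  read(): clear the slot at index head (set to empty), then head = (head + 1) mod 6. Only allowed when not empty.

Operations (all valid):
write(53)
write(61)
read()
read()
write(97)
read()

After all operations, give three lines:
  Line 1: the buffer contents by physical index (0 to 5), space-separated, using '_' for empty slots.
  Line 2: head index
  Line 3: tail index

write(53): buf=[53 _ _ _ _ _], head=0, tail=1, size=1
write(61): buf=[53 61 _ _ _ _], head=0, tail=2, size=2
read(): buf=[_ 61 _ _ _ _], head=1, tail=2, size=1
read(): buf=[_ _ _ _ _ _], head=2, tail=2, size=0
write(97): buf=[_ _ 97 _ _ _], head=2, tail=3, size=1
read(): buf=[_ _ _ _ _ _], head=3, tail=3, size=0

Answer: _ _ _ _ _ _
3
3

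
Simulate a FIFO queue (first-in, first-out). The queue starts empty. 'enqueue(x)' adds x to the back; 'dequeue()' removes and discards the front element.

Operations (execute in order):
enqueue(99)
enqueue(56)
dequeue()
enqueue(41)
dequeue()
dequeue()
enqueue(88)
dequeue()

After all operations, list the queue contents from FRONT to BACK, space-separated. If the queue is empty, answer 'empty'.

Answer: empty

Derivation:
enqueue(99): [99]
enqueue(56): [99, 56]
dequeue(): [56]
enqueue(41): [56, 41]
dequeue(): [41]
dequeue(): []
enqueue(88): [88]
dequeue(): []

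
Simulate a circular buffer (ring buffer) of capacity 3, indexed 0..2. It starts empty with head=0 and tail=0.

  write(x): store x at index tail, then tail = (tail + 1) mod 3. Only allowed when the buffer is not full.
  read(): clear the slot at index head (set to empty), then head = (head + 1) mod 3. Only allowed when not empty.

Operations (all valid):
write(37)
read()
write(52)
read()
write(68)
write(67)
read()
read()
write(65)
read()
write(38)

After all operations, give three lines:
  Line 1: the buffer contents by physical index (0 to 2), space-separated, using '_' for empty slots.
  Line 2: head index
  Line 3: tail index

write(37): buf=[37 _ _], head=0, tail=1, size=1
read(): buf=[_ _ _], head=1, tail=1, size=0
write(52): buf=[_ 52 _], head=1, tail=2, size=1
read(): buf=[_ _ _], head=2, tail=2, size=0
write(68): buf=[_ _ 68], head=2, tail=0, size=1
write(67): buf=[67 _ 68], head=2, tail=1, size=2
read(): buf=[67 _ _], head=0, tail=1, size=1
read(): buf=[_ _ _], head=1, tail=1, size=0
write(65): buf=[_ 65 _], head=1, tail=2, size=1
read(): buf=[_ _ _], head=2, tail=2, size=0
write(38): buf=[_ _ 38], head=2, tail=0, size=1

Answer: _ _ 38
2
0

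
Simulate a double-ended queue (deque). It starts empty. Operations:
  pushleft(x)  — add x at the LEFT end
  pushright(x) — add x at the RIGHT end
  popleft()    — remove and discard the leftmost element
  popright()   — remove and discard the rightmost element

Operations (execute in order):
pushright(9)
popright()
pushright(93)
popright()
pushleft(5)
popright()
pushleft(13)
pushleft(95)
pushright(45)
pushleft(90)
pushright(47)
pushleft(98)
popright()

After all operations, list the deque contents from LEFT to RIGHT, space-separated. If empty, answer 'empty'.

Answer: 98 90 95 13 45

Derivation:
pushright(9): [9]
popright(): []
pushright(93): [93]
popright(): []
pushleft(5): [5]
popright(): []
pushleft(13): [13]
pushleft(95): [95, 13]
pushright(45): [95, 13, 45]
pushleft(90): [90, 95, 13, 45]
pushright(47): [90, 95, 13, 45, 47]
pushleft(98): [98, 90, 95, 13, 45, 47]
popright(): [98, 90, 95, 13, 45]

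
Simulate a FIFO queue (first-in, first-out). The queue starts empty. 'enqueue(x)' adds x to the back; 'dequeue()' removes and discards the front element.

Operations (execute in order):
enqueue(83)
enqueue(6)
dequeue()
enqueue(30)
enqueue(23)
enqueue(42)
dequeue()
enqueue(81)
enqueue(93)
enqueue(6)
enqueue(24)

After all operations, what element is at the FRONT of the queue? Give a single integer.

Answer: 30

Derivation:
enqueue(83): queue = [83]
enqueue(6): queue = [83, 6]
dequeue(): queue = [6]
enqueue(30): queue = [6, 30]
enqueue(23): queue = [6, 30, 23]
enqueue(42): queue = [6, 30, 23, 42]
dequeue(): queue = [30, 23, 42]
enqueue(81): queue = [30, 23, 42, 81]
enqueue(93): queue = [30, 23, 42, 81, 93]
enqueue(6): queue = [30, 23, 42, 81, 93, 6]
enqueue(24): queue = [30, 23, 42, 81, 93, 6, 24]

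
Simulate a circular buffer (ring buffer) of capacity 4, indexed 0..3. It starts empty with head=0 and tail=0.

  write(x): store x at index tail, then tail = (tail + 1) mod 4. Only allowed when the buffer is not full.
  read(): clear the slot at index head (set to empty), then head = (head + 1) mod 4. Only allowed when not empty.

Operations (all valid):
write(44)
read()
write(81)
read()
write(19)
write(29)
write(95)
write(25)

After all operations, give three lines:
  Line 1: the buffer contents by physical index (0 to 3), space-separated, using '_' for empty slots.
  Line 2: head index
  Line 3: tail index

Answer: 95 25 19 29
2
2

Derivation:
write(44): buf=[44 _ _ _], head=0, tail=1, size=1
read(): buf=[_ _ _ _], head=1, tail=1, size=0
write(81): buf=[_ 81 _ _], head=1, tail=2, size=1
read(): buf=[_ _ _ _], head=2, tail=2, size=0
write(19): buf=[_ _ 19 _], head=2, tail=3, size=1
write(29): buf=[_ _ 19 29], head=2, tail=0, size=2
write(95): buf=[95 _ 19 29], head=2, tail=1, size=3
write(25): buf=[95 25 19 29], head=2, tail=2, size=4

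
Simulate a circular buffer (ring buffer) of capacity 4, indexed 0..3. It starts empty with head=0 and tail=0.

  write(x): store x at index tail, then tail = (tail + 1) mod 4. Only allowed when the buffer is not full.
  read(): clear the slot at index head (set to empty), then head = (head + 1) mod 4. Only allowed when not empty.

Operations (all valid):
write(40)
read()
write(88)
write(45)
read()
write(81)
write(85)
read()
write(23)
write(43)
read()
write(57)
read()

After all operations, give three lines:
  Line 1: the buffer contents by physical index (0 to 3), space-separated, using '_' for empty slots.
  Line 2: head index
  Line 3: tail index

Answer: _ 23 43 57
1
0

Derivation:
write(40): buf=[40 _ _ _], head=0, tail=1, size=1
read(): buf=[_ _ _ _], head=1, tail=1, size=0
write(88): buf=[_ 88 _ _], head=1, tail=2, size=1
write(45): buf=[_ 88 45 _], head=1, tail=3, size=2
read(): buf=[_ _ 45 _], head=2, tail=3, size=1
write(81): buf=[_ _ 45 81], head=2, tail=0, size=2
write(85): buf=[85 _ 45 81], head=2, tail=1, size=3
read(): buf=[85 _ _ 81], head=3, tail=1, size=2
write(23): buf=[85 23 _ 81], head=3, tail=2, size=3
write(43): buf=[85 23 43 81], head=3, tail=3, size=4
read(): buf=[85 23 43 _], head=0, tail=3, size=3
write(57): buf=[85 23 43 57], head=0, tail=0, size=4
read(): buf=[_ 23 43 57], head=1, tail=0, size=3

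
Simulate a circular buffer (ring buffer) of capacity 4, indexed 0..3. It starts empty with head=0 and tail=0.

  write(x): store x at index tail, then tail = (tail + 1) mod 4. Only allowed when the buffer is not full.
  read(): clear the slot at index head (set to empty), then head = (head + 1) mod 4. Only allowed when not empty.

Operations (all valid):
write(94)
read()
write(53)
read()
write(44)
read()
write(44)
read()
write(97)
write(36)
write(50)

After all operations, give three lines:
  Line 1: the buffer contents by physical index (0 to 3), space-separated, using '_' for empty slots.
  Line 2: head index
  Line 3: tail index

Answer: 97 36 50 _
0
3

Derivation:
write(94): buf=[94 _ _ _], head=0, tail=1, size=1
read(): buf=[_ _ _ _], head=1, tail=1, size=0
write(53): buf=[_ 53 _ _], head=1, tail=2, size=1
read(): buf=[_ _ _ _], head=2, tail=2, size=0
write(44): buf=[_ _ 44 _], head=2, tail=3, size=1
read(): buf=[_ _ _ _], head=3, tail=3, size=0
write(44): buf=[_ _ _ 44], head=3, tail=0, size=1
read(): buf=[_ _ _ _], head=0, tail=0, size=0
write(97): buf=[97 _ _ _], head=0, tail=1, size=1
write(36): buf=[97 36 _ _], head=0, tail=2, size=2
write(50): buf=[97 36 50 _], head=0, tail=3, size=3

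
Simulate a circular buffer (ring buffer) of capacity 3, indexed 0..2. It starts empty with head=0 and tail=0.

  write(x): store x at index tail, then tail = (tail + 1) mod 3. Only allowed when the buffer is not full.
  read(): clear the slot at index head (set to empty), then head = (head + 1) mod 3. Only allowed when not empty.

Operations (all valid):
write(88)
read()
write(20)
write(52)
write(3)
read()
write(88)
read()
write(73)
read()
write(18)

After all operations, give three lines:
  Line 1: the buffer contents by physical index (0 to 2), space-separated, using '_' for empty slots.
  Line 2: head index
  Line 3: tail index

Answer: 18 88 73
1
1

Derivation:
write(88): buf=[88 _ _], head=0, tail=1, size=1
read(): buf=[_ _ _], head=1, tail=1, size=0
write(20): buf=[_ 20 _], head=1, tail=2, size=1
write(52): buf=[_ 20 52], head=1, tail=0, size=2
write(3): buf=[3 20 52], head=1, tail=1, size=3
read(): buf=[3 _ 52], head=2, tail=1, size=2
write(88): buf=[3 88 52], head=2, tail=2, size=3
read(): buf=[3 88 _], head=0, tail=2, size=2
write(73): buf=[3 88 73], head=0, tail=0, size=3
read(): buf=[_ 88 73], head=1, tail=0, size=2
write(18): buf=[18 88 73], head=1, tail=1, size=3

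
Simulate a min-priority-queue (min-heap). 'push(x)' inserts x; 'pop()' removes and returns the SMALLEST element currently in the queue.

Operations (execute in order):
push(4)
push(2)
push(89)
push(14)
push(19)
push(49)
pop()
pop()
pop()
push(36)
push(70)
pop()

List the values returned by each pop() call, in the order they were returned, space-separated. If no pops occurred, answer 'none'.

Answer: 2 4 14 19

Derivation:
push(4): heap contents = [4]
push(2): heap contents = [2, 4]
push(89): heap contents = [2, 4, 89]
push(14): heap contents = [2, 4, 14, 89]
push(19): heap contents = [2, 4, 14, 19, 89]
push(49): heap contents = [2, 4, 14, 19, 49, 89]
pop() → 2: heap contents = [4, 14, 19, 49, 89]
pop() → 4: heap contents = [14, 19, 49, 89]
pop() → 14: heap contents = [19, 49, 89]
push(36): heap contents = [19, 36, 49, 89]
push(70): heap contents = [19, 36, 49, 70, 89]
pop() → 19: heap contents = [36, 49, 70, 89]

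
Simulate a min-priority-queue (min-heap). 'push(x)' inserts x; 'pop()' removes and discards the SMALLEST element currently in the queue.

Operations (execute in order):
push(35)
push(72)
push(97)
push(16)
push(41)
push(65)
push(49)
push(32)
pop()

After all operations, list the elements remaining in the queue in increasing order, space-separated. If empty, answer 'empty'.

Answer: 32 35 41 49 65 72 97

Derivation:
push(35): heap contents = [35]
push(72): heap contents = [35, 72]
push(97): heap contents = [35, 72, 97]
push(16): heap contents = [16, 35, 72, 97]
push(41): heap contents = [16, 35, 41, 72, 97]
push(65): heap contents = [16, 35, 41, 65, 72, 97]
push(49): heap contents = [16, 35, 41, 49, 65, 72, 97]
push(32): heap contents = [16, 32, 35, 41, 49, 65, 72, 97]
pop() → 16: heap contents = [32, 35, 41, 49, 65, 72, 97]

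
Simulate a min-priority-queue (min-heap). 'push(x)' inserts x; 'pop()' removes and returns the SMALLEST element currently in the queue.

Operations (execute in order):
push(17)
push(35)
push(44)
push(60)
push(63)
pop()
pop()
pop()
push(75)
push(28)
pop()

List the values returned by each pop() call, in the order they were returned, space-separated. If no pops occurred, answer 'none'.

push(17): heap contents = [17]
push(35): heap contents = [17, 35]
push(44): heap contents = [17, 35, 44]
push(60): heap contents = [17, 35, 44, 60]
push(63): heap contents = [17, 35, 44, 60, 63]
pop() → 17: heap contents = [35, 44, 60, 63]
pop() → 35: heap contents = [44, 60, 63]
pop() → 44: heap contents = [60, 63]
push(75): heap contents = [60, 63, 75]
push(28): heap contents = [28, 60, 63, 75]
pop() → 28: heap contents = [60, 63, 75]

Answer: 17 35 44 28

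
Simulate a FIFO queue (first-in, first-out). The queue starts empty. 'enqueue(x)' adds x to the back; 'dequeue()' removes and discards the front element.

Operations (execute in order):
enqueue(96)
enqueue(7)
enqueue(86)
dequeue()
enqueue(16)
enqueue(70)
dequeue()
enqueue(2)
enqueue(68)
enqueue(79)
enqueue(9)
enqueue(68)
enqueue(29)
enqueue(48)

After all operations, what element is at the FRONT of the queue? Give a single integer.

Answer: 86

Derivation:
enqueue(96): queue = [96]
enqueue(7): queue = [96, 7]
enqueue(86): queue = [96, 7, 86]
dequeue(): queue = [7, 86]
enqueue(16): queue = [7, 86, 16]
enqueue(70): queue = [7, 86, 16, 70]
dequeue(): queue = [86, 16, 70]
enqueue(2): queue = [86, 16, 70, 2]
enqueue(68): queue = [86, 16, 70, 2, 68]
enqueue(79): queue = [86, 16, 70, 2, 68, 79]
enqueue(9): queue = [86, 16, 70, 2, 68, 79, 9]
enqueue(68): queue = [86, 16, 70, 2, 68, 79, 9, 68]
enqueue(29): queue = [86, 16, 70, 2, 68, 79, 9, 68, 29]
enqueue(48): queue = [86, 16, 70, 2, 68, 79, 9, 68, 29, 48]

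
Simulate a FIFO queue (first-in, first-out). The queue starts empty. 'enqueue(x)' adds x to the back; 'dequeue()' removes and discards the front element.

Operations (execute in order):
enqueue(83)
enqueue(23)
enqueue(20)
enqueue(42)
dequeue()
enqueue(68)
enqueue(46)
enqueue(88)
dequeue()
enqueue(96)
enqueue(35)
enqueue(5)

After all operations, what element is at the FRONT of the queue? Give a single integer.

enqueue(83): queue = [83]
enqueue(23): queue = [83, 23]
enqueue(20): queue = [83, 23, 20]
enqueue(42): queue = [83, 23, 20, 42]
dequeue(): queue = [23, 20, 42]
enqueue(68): queue = [23, 20, 42, 68]
enqueue(46): queue = [23, 20, 42, 68, 46]
enqueue(88): queue = [23, 20, 42, 68, 46, 88]
dequeue(): queue = [20, 42, 68, 46, 88]
enqueue(96): queue = [20, 42, 68, 46, 88, 96]
enqueue(35): queue = [20, 42, 68, 46, 88, 96, 35]
enqueue(5): queue = [20, 42, 68, 46, 88, 96, 35, 5]

Answer: 20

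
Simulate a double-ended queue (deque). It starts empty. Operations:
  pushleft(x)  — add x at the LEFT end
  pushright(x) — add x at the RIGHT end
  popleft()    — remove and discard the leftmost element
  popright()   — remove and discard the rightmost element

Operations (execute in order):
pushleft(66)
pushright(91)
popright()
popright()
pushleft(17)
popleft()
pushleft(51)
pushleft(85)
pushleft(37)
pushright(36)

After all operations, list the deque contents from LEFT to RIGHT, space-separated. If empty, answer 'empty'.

Answer: 37 85 51 36

Derivation:
pushleft(66): [66]
pushright(91): [66, 91]
popright(): [66]
popright(): []
pushleft(17): [17]
popleft(): []
pushleft(51): [51]
pushleft(85): [85, 51]
pushleft(37): [37, 85, 51]
pushright(36): [37, 85, 51, 36]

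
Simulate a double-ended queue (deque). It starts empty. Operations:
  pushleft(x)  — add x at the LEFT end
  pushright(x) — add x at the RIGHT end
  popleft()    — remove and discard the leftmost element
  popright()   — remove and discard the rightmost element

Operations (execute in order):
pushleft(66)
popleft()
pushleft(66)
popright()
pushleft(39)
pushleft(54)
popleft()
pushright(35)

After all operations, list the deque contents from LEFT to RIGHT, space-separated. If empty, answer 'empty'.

pushleft(66): [66]
popleft(): []
pushleft(66): [66]
popright(): []
pushleft(39): [39]
pushleft(54): [54, 39]
popleft(): [39]
pushright(35): [39, 35]

Answer: 39 35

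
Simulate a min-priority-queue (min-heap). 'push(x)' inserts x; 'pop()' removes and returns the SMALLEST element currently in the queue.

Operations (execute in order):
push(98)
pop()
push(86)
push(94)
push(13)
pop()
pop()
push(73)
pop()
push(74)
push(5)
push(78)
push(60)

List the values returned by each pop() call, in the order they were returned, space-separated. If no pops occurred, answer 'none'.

push(98): heap contents = [98]
pop() → 98: heap contents = []
push(86): heap contents = [86]
push(94): heap contents = [86, 94]
push(13): heap contents = [13, 86, 94]
pop() → 13: heap contents = [86, 94]
pop() → 86: heap contents = [94]
push(73): heap contents = [73, 94]
pop() → 73: heap contents = [94]
push(74): heap contents = [74, 94]
push(5): heap contents = [5, 74, 94]
push(78): heap contents = [5, 74, 78, 94]
push(60): heap contents = [5, 60, 74, 78, 94]

Answer: 98 13 86 73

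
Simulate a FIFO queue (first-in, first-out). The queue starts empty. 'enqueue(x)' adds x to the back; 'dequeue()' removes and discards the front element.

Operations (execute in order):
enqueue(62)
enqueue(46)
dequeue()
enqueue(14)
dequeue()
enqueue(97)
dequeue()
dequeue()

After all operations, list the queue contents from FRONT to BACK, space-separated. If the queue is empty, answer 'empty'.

enqueue(62): [62]
enqueue(46): [62, 46]
dequeue(): [46]
enqueue(14): [46, 14]
dequeue(): [14]
enqueue(97): [14, 97]
dequeue(): [97]
dequeue(): []

Answer: empty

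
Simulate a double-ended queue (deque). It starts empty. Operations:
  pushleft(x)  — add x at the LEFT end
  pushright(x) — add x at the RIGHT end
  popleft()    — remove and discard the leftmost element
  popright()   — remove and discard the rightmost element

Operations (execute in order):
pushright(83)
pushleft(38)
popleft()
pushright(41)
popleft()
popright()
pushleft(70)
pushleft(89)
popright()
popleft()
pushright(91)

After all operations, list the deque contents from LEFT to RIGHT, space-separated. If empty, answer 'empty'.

pushright(83): [83]
pushleft(38): [38, 83]
popleft(): [83]
pushright(41): [83, 41]
popleft(): [41]
popright(): []
pushleft(70): [70]
pushleft(89): [89, 70]
popright(): [89]
popleft(): []
pushright(91): [91]

Answer: 91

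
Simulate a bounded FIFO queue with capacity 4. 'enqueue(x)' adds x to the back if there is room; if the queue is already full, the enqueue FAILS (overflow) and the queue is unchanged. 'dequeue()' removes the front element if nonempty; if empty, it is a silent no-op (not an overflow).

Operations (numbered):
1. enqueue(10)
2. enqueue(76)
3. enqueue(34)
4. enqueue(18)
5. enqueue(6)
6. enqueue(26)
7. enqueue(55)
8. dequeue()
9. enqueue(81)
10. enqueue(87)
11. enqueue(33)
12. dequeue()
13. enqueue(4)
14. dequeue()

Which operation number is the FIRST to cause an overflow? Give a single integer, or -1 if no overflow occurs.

Answer: 5

Derivation:
1. enqueue(10): size=1
2. enqueue(76): size=2
3. enqueue(34): size=3
4. enqueue(18): size=4
5. enqueue(6): size=4=cap → OVERFLOW (fail)
6. enqueue(26): size=4=cap → OVERFLOW (fail)
7. enqueue(55): size=4=cap → OVERFLOW (fail)
8. dequeue(): size=3
9. enqueue(81): size=4
10. enqueue(87): size=4=cap → OVERFLOW (fail)
11. enqueue(33): size=4=cap → OVERFLOW (fail)
12. dequeue(): size=3
13. enqueue(4): size=4
14. dequeue(): size=3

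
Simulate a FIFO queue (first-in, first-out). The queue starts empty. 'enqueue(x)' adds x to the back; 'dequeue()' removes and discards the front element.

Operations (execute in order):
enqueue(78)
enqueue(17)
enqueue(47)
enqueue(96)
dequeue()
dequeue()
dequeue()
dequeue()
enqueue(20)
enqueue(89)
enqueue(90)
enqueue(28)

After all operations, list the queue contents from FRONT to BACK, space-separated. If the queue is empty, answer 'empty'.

enqueue(78): [78]
enqueue(17): [78, 17]
enqueue(47): [78, 17, 47]
enqueue(96): [78, 17, 47, 96]
dequeue(): [17, 47, 96]
dequeue(): [47, 96]
dequeue(): [96]
dequeue(): []
enqueue(20): [20]
enqueue(89): [20, 89]
enqueue(90): [20, 89, 90]
enqueue(28): [20, 89, 90, 28]

Answer: 20 89 90 28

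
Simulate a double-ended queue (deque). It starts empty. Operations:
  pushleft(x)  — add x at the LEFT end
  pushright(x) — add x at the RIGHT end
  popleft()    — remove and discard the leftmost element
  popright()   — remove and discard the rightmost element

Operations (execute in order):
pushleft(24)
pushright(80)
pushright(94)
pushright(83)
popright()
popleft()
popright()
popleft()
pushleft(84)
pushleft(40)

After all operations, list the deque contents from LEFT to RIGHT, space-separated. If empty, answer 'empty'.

Answer: 40 84

Derivation:
pushleft(24): [24]
pushright(80): [24, 80]
pushright(94): [24, 80, 94]
pushright(83): [24, 80, 94, 83]
popright(): [24, 80, 94]
popleft(): [80, 94]
popright(): [80]
popleft(): []
pushleft(84): [84]
pushleft(40): [40, 84]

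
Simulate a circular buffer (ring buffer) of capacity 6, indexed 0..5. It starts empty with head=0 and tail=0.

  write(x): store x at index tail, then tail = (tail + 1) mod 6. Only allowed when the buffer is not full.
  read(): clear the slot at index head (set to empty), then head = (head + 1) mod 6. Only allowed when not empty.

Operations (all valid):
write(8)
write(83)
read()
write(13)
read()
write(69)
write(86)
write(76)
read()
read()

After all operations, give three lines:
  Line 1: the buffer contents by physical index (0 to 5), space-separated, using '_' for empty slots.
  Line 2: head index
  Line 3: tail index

write(8): buf=[8 _ _ _ _ _], head=0, tail=1, size=1
write(83): buf=[8 83 _ _ _ _], head=0, tail=2, size=2
read(): buf=[_ 83 _ _ _ _], head=1, tail=2, size=1
write(13): buf=[_ 83 13 _ _ _], head=1, tail=3, size=2
read(): buf=[_ _ 13 _ _ _], head=2, tail=3, size=1
write(69): buf=[_ _ 13 69 _ _], head=2, tail=4, size=2
write(86): buf=[_ _ 13 69 86 _], head=2, tail=5, size=3
write(76): buf=[_ _ 13 69 86 76], head=2, tail=0, size=4
read(): buf=[_ _ _ 69 86 76], head=3, tail=0, size=3
read(): buf=[_ _ _ _ 86 76], head=4, tail=0, size=2

Answer: _ _ _ _ 86 76
4
0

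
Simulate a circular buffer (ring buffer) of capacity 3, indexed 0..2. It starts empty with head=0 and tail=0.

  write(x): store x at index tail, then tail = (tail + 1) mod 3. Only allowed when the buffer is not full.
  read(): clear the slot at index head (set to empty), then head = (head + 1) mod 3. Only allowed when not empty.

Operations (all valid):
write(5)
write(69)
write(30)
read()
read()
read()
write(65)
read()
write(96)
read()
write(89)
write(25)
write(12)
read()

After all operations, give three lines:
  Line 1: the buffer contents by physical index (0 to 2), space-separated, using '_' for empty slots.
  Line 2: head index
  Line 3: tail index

write(5): buf=[5 _ _], head=0, tail=1, size=1
write(69): buf=[5 69 _], head=0, tail=2, size=2
write(30): buf=[5 69 30], head=0, tail=0, size=3
read(): buf=[_ 69 30], head=1, tail=0, size=2
read(): buf=[_ _ 30], head=2, tail=0, size=1
read(): buf=[_ _ _], head=0, tail=0, size=0
write(65): buf=[65 _ _], head=0, tail=1, size=1
read(): buf=[_ _ _], head=1, tail=1, size=0
write(96): buf=[_ 96 _], head=1, tail=2, size=1
read(): buf=[_ _ _], head=2, tail=2, size=0
write(89): buf=[_ _ 89], head=2, tail=0, size=1
write(25): buf=[25 _ 89], head=2, tail=1, size=2
write(12): buf=[25 12 89], head=2, tail=2, size=3
read(): buf=[25 12 _], head=0, tail=2, size=2

Answer: 25 12 _
0
2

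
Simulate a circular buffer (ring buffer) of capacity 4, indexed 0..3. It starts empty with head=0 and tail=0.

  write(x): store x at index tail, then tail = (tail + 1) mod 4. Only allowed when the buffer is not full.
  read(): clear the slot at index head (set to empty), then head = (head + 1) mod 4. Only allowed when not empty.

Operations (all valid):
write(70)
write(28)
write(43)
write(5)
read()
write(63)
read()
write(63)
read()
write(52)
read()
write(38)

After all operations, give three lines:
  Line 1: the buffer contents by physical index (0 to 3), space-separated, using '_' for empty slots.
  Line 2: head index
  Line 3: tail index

write(70): buf=[70 _ _ _], head=0, tail=1, size=1
write(28): buf=[70 28 _ _], head=0, tail=2, size=2
write(43): buf=[70 28 43 _], head=0, tail=3, size=3
write(5): buf=[70 28 43 5], head=0, tail=0, size=4
read(): buf=[_ 28 43 5], head=1, tail=0, size=3
write(63): buf=[63 28 43 5], head=1, tail=1, size=4
read(): buf=[63 _ 43 5], head=2, tail=1, size=3
write(63): buf=[63 63 43 5], head=2, tail=2, size=4
read(): buf=[63 63 _ 5], head=3, tail=2, size=3
write(52): buf=[63 63 52 5], head=3, tail=3, size=4
read(): buf=[63 63 52 _], head=0, tail=3, size=3
write(38): buf=[63 63 52 38], head=0, tail=0, size=4

Answer: 63 63 52 38
0
0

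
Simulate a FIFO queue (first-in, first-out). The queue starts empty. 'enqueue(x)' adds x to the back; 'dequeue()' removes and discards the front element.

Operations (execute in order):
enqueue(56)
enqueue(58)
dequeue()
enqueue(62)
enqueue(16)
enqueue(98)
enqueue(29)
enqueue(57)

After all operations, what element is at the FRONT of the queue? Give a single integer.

enqueue(56): queue = [56]
enqueue(58): queue = [56, 58]
dequeue(): queue = [58]
enqueue(62): queue = [58, 62]
enqueue(16): queue = [58, 62, 16]
enqueue(98): queue = [58, 62, 16, 98]
enqueue(29): queue = [58, 62, 16, 98, 29]
enqueue(57): queue = [58, 62, 16, 98, 29, 57]

Answer: 58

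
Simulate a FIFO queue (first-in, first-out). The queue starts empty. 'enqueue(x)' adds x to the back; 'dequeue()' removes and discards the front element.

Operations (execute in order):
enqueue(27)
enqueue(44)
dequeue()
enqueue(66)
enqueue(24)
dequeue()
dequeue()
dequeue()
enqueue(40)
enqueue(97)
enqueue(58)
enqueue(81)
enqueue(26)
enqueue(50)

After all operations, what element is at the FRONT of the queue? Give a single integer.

Answer: 40

Derivation:
enqueue(27): queue = [27]
enqueue(44): queue = [27, 44]
dequeue(): queue = [44]
enqueue(66): queue = [44, 66]
enqueue(24): queue = [44, 66, 24]
dequeue(): queue = [66, 24]
dequeue(): queue = [24]
dequeue(): queue = []
enqueue(40): queue = [40]
enqueue(97): queue = [40, 97]
enqueue(58): queue = [40, 97, 58]
enqueue(81): queue = [40, 97, 58, 81]
enqueue(26): queue = [40, 97, 58, 81, 26]
enqueue(50): queue = [40, 97, 58, 81, 26, 50]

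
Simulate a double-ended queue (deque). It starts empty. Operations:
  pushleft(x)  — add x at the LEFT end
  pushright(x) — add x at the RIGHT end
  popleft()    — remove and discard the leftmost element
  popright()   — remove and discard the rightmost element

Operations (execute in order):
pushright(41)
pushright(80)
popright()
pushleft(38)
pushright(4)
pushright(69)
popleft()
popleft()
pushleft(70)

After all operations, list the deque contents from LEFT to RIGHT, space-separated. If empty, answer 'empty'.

Answer: 70 4 69

Derivation:
pushright(41): [41]
pushright(80): [41, 80]
popright(): [41]
pushleft(38): [38, 41]
pushright(4): [38, 41, 4]
pushright(69): [38, 41, 4, 69]
popleft(): [41, 4, 69]
popleft(): [4, 69]
pushleft(70): [70, 4, 69]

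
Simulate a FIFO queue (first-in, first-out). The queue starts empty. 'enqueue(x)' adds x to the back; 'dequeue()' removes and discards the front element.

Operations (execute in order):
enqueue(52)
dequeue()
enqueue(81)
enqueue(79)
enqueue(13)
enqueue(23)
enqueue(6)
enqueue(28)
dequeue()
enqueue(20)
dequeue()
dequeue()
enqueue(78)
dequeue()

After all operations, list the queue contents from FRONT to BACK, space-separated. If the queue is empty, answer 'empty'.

Answer: 6 28 20 78

Derivation:
enqueue(52): [52]
dequeue(): []
enqueue(81): [81]
enqueue(79): [81, 79]
enqueue(13): [81, 79, 13]
enqueue(23): [81, 79, 13, 23]
enqueue(6): [81, 79, 13, 23, 6]
enqueue(28): [81, 79, 13, 23, 6, 28]
dequeue(): [79, 13, 23, 6, 28]
enqueue(20): [79, 13, 23, 6, 28, 20]
dequeue(): [13, 23, 6, 28, 20]
dequeue(): [23, 6, 28, 20]
enqueue(78): [23, 6, 28, 20, 78]
dequeue(): [6, 28, 20, 78]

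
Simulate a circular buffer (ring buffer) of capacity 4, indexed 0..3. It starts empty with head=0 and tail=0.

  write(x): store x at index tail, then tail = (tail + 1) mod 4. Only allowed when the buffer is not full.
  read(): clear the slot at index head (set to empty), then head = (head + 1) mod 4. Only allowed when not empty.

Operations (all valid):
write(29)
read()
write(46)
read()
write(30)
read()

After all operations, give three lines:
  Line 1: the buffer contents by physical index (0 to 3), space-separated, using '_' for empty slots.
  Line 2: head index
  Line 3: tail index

write(29): buf=[29 _ _ _], head=0, tail=1, size=1
read(): buf=[_ _ _ _], head=1, tail=1, size=0
write(46): buf=[_ 46 _ _], head=1, tail=2, size=1
read(): buf=[_ _ _ _], head=2, tail=2, size=0
write(30): buf=[_ _ 30 _], head=2, tail=3, size=1
read(): buf=[_ _ _ _], head=3, tail=3, size=0

Answer: _ _ _ _
3
3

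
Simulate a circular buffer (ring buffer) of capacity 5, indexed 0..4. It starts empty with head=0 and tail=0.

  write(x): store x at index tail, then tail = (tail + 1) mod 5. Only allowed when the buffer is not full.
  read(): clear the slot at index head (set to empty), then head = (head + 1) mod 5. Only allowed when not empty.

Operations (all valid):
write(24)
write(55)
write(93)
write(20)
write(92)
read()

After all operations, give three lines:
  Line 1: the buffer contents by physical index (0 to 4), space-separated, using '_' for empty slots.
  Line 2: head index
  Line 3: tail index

Answer: _ 55 93 20 92
1
0

Derivation:
write(24): buf=[24 _ _ _ _], head=0, tail=1, size=1
write(55): buf=[24 55 _ _ _], head=0, tail=2, size=2
write(93): buf=[24 55 93 _ _], head=0, tail=3, size=3
write(20): buf=[24 55 93 20 _], head=0, tail=4, size=4
write(92): buf=[24 55 93 20 92], head=0, tail=0, size=5
read(): buf=[_ 55 93 20 92], head=1, tail=0, size=4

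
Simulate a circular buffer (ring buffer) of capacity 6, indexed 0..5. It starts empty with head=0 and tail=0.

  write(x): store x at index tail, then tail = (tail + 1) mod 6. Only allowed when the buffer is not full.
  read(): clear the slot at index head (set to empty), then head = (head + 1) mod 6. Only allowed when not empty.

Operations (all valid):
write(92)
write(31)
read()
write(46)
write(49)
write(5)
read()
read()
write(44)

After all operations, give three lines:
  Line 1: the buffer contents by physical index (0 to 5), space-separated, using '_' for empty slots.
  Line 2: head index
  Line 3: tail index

Answer: _ _ _ 49 5 44
3
0

Derivation:
write(92): buf=[92 _ _ _ _ _], head=0, tail=1, size=1
write(31): buf=[92 31 _ _ _ _], head=0, tail=2, size=2
read(): buf=[_ 31 _ _ _ _], head=1, tail=2, size=1
write(46): buf=[_ 31 46 _ _ _], head=1, tail=3, size=2
write(49): buf=[_ 31 46 49 _ _], head=1, tail=4, size=3
write(5): buf=[_ 31 46 49 5 _], head=1, tail=5, size=4
read(): buf=[_ _ 46 49 5 _], head=2, tail=5, size=3
read(): buf=[_ _ _ 49 5 _], head=3, tail=5, size=2
write(44): buf=[_ _ _ 49 5 44], head=3, tail=0, size=3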